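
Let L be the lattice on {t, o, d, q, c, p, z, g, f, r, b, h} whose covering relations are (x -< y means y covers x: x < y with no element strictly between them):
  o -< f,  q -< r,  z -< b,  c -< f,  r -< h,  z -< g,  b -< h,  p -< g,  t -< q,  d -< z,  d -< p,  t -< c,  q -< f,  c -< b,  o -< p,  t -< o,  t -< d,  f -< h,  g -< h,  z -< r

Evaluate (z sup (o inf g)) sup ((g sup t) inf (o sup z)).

g

o ∧ g = o
z ∨ o = g
g ∨ t = g
o ∨ z = g
g ∧ g = g
g ∨ g = g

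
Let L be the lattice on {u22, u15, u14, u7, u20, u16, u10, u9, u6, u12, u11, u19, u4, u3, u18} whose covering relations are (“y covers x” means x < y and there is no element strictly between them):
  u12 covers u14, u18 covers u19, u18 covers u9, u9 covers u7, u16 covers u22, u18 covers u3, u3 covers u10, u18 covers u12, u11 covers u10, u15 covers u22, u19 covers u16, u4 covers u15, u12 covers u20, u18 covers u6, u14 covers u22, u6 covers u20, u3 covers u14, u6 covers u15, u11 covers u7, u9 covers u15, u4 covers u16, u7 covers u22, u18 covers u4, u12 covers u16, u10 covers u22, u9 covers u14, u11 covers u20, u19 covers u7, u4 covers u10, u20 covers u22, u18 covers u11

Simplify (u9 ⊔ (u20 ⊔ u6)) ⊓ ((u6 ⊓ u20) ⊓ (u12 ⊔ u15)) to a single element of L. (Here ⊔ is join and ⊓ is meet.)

u20 ∨ u6 = u6
u9 ∨ u6 = u18
u6 ∧ u20 = u20
u12 ∨ u15 = u18
u20 ∧ u18 = u20
u18 ∧ u20 = u20

u20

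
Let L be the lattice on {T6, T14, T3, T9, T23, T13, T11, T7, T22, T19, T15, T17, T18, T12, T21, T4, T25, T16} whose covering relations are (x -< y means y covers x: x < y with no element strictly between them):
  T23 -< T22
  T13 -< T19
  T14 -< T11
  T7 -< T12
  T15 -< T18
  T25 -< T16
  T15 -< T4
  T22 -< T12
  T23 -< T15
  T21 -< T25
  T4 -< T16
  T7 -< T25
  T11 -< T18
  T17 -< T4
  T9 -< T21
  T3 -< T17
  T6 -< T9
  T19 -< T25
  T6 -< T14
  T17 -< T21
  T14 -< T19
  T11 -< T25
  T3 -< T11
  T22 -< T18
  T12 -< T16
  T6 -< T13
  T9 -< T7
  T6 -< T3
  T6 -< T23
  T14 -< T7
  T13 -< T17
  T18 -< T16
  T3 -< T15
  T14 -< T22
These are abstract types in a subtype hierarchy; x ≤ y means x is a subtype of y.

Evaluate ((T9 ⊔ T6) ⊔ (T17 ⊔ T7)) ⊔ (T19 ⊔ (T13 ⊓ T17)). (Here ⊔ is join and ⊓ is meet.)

T25

T9 ∨ T6 = T9
T17 ∨ T7 = T25
T9 ∨ T25 = T25
T13 ∧ T17 = T13
T19 ∨ T13 = T19
T25 ∨ T19 = T25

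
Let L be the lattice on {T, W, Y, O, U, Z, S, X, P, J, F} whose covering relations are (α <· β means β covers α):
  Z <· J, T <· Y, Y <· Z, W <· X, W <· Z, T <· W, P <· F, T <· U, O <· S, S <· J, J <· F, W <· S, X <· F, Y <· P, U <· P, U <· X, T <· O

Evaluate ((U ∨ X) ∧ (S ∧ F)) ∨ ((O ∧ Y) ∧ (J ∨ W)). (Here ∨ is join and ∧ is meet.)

U ∨ X = X
S ∧ F = S
X ∧ S = W
O ∧ Y = T
J ∨ W = J
T ∧ J = T
W ∨ T = W

W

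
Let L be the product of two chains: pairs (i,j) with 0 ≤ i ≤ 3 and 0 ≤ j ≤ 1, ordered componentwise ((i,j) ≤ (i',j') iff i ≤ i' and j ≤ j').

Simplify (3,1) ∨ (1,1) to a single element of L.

(3,1) ∨ (1,1) = (3,1)

(3,1)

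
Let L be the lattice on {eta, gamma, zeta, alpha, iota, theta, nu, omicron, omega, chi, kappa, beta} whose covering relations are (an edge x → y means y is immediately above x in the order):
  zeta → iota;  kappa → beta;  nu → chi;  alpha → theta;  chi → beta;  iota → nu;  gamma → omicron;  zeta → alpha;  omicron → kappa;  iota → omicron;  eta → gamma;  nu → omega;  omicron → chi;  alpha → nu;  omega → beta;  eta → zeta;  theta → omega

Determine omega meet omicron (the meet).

Common lower bounds of {omega, omicron}: eta, iota, zeta.
The greatest among these is iota.

iota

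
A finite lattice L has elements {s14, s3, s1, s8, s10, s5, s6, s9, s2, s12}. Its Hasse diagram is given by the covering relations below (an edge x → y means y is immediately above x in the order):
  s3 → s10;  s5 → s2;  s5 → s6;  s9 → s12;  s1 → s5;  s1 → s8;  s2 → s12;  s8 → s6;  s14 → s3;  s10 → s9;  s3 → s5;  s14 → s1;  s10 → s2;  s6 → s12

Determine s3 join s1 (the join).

s5

Common upper bounds of {s3, s1}: s12, s2, s5, s6.
The least among these is s5.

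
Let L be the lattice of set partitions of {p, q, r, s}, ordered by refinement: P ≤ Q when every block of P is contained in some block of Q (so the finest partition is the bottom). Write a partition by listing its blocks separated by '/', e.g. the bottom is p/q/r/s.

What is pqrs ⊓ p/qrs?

p/qrs

The meet (common refinement) of pqrs and p/qrs intersects blocks pairwise, giving p/qrs.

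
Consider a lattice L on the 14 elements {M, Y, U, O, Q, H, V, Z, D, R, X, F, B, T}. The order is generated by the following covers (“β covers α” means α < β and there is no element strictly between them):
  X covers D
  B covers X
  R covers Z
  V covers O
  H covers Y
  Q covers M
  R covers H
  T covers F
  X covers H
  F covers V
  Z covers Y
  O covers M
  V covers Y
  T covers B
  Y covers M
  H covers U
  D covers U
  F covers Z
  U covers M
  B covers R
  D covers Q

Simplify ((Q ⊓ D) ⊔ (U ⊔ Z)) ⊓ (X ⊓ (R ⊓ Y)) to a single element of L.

Q ∧ D = Q
U ∨ Z = R
Q ∨ R = B
R ∧ Y = Y
X ∧ Y = Y
B ∧ Y = Y

Y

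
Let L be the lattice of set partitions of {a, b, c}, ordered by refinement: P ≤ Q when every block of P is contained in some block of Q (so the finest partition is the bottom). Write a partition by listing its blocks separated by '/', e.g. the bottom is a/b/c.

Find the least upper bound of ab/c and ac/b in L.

Common upper bounds of {ab/c, ac/b}: abc.
The least among these is abc.

abc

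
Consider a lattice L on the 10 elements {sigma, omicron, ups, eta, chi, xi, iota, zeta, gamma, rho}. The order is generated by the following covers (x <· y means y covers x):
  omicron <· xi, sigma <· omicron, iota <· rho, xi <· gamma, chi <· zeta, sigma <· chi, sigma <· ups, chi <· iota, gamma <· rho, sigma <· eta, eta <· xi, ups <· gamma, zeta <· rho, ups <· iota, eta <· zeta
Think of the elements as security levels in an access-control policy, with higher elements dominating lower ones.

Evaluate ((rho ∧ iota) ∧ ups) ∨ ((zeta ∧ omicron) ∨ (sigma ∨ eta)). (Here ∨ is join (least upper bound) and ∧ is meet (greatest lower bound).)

gamma

rho ∧ iota = iota
iota ∧ ups = ups
zeta ∧ omicron = sigma
sigma ∨ eta = eta
sigma ∨ eta = eta
ups ∨ eta = gamma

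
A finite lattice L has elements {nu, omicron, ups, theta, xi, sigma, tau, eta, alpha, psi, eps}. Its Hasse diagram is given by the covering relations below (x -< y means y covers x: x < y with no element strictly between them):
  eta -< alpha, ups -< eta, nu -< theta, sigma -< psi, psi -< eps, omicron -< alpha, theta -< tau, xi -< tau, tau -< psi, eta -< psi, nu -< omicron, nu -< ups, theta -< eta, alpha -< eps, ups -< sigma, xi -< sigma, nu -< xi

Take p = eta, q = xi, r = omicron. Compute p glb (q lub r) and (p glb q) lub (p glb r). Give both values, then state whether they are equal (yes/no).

eta; nu; no

q lub r = eps, so p glb (q lub r) = eta glb eps = eta.
p glb q = nu and p glb r = nu, so (p glb q) lub (p glb r) = nu lub nu = nu.
Equal: no.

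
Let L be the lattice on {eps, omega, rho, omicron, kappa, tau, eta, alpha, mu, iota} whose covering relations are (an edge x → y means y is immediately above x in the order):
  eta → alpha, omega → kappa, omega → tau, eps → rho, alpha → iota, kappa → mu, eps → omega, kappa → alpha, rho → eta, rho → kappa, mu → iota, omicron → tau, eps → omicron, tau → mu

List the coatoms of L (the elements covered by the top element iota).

alpha, mu

The coatoms are exactly the elements covered by iota: alpha, mu.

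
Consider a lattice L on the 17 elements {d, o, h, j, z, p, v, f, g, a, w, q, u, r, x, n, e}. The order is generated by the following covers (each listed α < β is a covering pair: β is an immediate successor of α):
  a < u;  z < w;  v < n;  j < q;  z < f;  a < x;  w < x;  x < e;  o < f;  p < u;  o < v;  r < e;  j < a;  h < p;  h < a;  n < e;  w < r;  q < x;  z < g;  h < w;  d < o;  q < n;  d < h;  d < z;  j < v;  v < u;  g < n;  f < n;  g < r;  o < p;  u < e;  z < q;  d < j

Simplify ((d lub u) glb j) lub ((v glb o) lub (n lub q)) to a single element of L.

d ∨ u = u
u ∧ j = j
v ∧ o = o
n ∨ q = n
o ∨ n = n
j ∨ n = n

n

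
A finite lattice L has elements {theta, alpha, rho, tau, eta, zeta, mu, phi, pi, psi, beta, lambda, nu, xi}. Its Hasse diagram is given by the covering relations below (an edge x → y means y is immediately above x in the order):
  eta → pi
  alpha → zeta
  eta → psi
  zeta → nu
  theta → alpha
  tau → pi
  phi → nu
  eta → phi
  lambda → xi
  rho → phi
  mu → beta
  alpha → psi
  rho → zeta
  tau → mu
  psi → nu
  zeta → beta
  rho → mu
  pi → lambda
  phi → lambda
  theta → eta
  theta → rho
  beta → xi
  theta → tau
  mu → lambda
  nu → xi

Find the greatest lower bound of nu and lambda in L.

phi

Common lower bounds of {nu, lambda}: eta, phi, rho, theta.
The greatest among these is phi.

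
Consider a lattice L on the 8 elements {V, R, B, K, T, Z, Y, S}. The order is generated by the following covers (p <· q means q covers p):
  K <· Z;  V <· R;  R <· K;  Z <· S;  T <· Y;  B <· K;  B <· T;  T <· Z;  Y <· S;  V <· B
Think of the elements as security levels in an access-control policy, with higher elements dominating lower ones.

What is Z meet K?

K

Common lower bounds of {Z, K}: B, K, R, V.
The greatest among these is K.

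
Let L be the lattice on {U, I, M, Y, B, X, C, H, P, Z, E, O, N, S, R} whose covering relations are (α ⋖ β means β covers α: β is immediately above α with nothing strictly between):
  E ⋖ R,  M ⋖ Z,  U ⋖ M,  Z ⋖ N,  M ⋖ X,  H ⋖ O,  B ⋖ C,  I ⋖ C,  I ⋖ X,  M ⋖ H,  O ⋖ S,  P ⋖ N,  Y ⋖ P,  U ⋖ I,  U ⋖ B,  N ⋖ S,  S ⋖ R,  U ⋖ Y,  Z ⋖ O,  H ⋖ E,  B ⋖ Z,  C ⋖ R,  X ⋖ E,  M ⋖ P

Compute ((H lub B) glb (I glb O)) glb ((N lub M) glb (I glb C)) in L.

U

H ∨ B = O
I ∧ O = U
O ∧ U = U
N ∨ M = N
I ∧ C = I
N ∧ I = U
U ∧ U = U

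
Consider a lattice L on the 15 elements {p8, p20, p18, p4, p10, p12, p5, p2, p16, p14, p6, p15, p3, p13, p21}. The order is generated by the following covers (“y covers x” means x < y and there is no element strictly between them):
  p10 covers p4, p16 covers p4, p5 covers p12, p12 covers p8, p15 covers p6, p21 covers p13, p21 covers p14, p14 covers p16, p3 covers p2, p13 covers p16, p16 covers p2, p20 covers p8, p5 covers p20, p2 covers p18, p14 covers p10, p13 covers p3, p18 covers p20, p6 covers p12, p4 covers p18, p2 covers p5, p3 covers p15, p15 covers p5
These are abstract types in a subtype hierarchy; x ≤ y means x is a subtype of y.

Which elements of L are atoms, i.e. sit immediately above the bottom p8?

The atoms are exactly the elements that cover p8: p12, p20.

p12, p20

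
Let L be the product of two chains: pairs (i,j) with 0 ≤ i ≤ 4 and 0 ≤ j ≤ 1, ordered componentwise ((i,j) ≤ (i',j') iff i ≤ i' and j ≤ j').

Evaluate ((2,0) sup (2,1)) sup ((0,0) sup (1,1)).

(2,0) ∨ (2,1) = (2,1)
(0,0) ∨ (1,1) = (1,1)
(2,1) ∨ (1,1) = (2,1)

(2,1)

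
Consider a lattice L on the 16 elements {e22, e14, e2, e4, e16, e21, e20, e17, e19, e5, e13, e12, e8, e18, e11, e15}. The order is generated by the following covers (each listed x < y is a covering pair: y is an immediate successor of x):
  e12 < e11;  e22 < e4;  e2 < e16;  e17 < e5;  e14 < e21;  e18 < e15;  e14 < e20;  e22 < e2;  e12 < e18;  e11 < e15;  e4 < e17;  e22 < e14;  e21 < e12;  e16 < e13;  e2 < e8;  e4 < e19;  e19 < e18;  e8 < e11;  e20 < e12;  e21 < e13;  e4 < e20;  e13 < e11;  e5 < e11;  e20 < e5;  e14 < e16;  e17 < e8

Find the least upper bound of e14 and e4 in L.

e20

Common upper bounds of {e14, e4}: e11, e12, e15, e18, e20, e5.
The least among these is e20.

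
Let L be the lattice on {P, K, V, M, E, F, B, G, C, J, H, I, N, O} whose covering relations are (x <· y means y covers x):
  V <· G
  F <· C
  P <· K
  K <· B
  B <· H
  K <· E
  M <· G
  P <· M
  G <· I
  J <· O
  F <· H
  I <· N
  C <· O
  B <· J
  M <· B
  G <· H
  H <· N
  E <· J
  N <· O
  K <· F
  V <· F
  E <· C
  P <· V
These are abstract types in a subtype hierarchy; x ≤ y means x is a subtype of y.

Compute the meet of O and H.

H

Common lower bounds of {O, H}: B, F, G, H, K, M, P, V.
The greatest among these is H.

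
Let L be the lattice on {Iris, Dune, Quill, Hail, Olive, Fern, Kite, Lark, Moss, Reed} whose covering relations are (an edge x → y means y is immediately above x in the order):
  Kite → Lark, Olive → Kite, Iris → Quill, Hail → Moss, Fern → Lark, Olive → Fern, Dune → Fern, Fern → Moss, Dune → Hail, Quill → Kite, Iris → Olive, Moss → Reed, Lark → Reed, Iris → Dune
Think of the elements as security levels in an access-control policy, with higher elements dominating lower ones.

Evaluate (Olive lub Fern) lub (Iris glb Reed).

Fern

Olive ∨ Fern = Fern
Iris ∧ Reed = Iris
Fern ∨ Iris = Fern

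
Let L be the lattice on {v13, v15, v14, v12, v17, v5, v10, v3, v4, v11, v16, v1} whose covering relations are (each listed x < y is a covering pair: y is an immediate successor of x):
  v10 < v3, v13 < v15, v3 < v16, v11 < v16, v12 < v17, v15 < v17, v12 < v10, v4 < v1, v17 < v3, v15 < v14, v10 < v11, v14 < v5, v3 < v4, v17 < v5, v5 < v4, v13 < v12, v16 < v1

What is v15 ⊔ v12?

v17

Common upper bounds of {v15, v12}: v1, v16, v17, v3, v4, v5.
The least among these is v17.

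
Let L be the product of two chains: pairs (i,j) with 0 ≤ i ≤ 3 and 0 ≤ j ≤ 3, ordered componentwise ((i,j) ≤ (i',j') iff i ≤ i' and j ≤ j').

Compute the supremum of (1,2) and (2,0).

In a product of chains, the join is componentwise max, giving (2,2).

(2,2)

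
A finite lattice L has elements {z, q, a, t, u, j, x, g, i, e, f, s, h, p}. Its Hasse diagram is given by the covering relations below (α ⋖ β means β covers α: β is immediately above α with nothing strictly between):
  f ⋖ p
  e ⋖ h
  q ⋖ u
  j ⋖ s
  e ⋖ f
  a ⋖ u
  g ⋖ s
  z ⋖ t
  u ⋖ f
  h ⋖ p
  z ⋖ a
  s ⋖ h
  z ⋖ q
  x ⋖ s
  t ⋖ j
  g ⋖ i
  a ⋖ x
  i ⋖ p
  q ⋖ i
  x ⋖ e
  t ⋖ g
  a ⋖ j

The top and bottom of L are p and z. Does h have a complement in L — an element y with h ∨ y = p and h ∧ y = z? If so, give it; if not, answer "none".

q

Need y with h ∨ y = p and h ∧ y = z.
Checking each element gives: q.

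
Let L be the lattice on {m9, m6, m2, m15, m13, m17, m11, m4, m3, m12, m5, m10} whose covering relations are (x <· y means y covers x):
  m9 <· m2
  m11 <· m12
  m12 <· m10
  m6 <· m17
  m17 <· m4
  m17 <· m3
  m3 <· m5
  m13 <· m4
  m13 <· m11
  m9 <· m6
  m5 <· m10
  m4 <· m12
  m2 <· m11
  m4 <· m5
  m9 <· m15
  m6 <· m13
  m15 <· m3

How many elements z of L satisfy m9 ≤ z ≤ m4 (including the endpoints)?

The interval [m9, m4] = {m13, m17, m4, m6, m9}, which has 5 elements.

5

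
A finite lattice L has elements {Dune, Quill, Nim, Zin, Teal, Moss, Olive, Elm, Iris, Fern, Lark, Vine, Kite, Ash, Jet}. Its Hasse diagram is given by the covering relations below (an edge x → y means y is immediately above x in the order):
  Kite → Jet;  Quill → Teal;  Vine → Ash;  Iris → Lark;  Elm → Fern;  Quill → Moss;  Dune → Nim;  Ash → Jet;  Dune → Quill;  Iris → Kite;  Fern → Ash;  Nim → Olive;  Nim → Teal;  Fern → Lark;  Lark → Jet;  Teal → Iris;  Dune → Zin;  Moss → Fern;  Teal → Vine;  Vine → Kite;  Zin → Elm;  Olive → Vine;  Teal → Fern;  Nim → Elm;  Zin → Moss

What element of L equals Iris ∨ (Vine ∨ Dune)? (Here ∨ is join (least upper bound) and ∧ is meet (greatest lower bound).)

Vine ∨ Dune = Vine
Iris ∨ Vine = Kite

Kite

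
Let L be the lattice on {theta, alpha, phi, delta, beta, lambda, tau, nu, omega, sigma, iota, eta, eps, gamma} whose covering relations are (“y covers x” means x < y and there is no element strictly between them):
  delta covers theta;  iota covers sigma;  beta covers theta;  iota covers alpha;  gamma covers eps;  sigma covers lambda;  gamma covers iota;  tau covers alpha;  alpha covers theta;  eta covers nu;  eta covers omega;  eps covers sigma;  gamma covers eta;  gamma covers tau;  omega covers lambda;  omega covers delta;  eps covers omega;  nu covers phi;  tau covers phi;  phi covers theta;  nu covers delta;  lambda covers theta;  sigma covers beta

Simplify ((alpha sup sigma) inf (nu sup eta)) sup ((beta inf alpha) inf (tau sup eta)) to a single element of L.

alpha ∨ sigma = iota
nu ∨ eta = eta
iota ∧ eta = lambda
beta ∧ alpha = theta
tau ∨ eta = gamma
theta ∧ gamma = theta
lambda ∨ theta = lambda

lambda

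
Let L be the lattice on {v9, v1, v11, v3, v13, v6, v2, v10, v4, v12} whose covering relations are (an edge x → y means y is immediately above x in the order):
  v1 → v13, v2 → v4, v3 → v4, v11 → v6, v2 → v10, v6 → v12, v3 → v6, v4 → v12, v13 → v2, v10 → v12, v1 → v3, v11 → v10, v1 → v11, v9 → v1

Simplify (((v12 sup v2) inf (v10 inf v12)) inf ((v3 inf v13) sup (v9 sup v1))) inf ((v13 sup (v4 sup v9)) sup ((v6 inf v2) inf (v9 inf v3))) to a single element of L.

v12 ∨ v2 = v12
v10 ∧ v12 = v10
v12 ∧ v10 = v10
v3 ∧ v13 = v1
v9 ∨ v1 = v1
v1 ∨ v1 = v1
v10 ∧ v1 = v1
v4 ∨ v9 = v4
v13 ∨ v4 = v4
v6 ∧ v2 = v1
v9 ∧ v3 = v9
v1 ∧ v9 = v9
v4 ∨ v9 = v4
v1 ∧ v4 = v1

v1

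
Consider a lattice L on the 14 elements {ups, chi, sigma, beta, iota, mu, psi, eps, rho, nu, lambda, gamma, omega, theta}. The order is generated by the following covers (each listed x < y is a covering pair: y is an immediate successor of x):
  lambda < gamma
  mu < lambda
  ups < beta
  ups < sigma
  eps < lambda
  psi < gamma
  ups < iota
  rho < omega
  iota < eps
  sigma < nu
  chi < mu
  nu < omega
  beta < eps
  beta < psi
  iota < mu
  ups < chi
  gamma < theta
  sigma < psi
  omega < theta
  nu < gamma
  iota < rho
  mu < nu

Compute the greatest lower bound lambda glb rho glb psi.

ups

Common lower bounds of {lambda, rho, psi}: ups.
The greatest among these is ups.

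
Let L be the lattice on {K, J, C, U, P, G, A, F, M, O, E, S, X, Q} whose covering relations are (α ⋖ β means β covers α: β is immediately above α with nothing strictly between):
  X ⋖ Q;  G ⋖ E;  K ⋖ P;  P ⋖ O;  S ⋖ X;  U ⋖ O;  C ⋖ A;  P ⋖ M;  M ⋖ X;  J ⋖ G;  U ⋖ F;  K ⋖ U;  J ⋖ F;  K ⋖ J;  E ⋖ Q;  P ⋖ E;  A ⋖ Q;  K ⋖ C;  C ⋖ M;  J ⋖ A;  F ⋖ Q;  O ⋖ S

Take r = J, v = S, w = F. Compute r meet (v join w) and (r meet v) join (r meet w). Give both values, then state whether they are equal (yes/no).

J; J; yes

v join w = Q, so r meet (v join w) = J meet Q = J.
r meet v = K and r meet w = J, so (r meet v) join (r meet w) = K join J = J.
Equal: yes.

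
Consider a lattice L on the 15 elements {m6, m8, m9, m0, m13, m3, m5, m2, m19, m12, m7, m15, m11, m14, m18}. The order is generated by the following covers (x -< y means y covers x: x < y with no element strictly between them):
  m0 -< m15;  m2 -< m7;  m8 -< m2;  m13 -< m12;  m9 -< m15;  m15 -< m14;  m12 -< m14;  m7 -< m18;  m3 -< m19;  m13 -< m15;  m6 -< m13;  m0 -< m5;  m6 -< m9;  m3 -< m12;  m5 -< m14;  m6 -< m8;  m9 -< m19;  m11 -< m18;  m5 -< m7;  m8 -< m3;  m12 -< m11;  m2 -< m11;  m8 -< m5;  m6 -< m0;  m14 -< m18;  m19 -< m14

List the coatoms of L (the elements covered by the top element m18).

m11, m14, m7

The coatoms are exactly the elements covered by m18: m11, m14, m7.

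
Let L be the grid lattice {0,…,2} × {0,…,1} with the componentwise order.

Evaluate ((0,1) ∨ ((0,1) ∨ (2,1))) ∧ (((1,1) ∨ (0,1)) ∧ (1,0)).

(0,1) ∨ (2,1) = (2,1)
(0,1) ∨ (2,1) = (2,1)
(1,1) ∨ (0,1) = (1,1)
(1,1) ∧ (1,0) = (1,0)
(2,1) ∧ (1,0) = (1,0)

(1,0)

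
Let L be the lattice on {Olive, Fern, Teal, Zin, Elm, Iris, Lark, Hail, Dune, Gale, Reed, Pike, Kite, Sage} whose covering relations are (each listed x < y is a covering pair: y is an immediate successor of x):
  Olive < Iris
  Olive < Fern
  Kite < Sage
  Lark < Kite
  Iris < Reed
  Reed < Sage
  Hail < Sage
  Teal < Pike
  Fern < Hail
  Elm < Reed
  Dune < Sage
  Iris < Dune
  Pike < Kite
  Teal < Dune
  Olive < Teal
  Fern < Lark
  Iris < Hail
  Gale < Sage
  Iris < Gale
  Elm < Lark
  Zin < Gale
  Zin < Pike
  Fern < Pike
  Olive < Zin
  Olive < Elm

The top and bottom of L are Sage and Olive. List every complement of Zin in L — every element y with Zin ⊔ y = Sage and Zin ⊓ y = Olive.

Need y with Zin ∨ y = Sage and Zin ∧ y = Olive.
Checking each element gives: Dune, Hail, Reed.

Dune, Hail, Reed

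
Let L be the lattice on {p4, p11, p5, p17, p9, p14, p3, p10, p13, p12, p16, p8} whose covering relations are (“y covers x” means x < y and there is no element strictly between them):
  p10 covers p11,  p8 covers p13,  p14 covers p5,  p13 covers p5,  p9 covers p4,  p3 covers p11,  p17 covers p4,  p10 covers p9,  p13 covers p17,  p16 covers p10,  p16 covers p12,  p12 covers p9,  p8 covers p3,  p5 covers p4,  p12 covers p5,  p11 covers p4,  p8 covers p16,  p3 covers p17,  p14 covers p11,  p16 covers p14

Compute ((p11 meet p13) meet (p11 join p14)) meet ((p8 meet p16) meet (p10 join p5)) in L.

p11 ∧ p13 = p4
p11 ∨ p14 = p14
p4 ∧ p14 = p4
p8 ∧ p16 = p16
p10 ∨ p5 = p16
p16 ∧ p16 = p16
p4 ∧ p16 = p4

p4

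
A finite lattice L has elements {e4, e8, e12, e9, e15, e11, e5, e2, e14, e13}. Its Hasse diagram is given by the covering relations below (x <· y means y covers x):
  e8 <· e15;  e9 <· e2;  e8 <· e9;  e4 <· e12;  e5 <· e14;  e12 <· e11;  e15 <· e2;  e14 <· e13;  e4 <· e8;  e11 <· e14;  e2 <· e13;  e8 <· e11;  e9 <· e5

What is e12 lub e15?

e13

Common upper bounds of {e12, e15}: e13.
The least among these is e13.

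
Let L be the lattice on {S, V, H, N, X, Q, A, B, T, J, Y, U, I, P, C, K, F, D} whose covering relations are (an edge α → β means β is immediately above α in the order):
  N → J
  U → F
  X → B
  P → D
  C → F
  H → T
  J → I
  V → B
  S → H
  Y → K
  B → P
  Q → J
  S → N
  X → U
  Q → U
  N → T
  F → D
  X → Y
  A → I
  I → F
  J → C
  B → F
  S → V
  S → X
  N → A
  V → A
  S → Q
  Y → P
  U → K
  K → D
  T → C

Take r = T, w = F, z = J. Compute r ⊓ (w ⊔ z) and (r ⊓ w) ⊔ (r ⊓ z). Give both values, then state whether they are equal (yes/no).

T; T; yes

w ⊔ z = F, so r ⊓ (w ⊔ z) = T ⊓ F = T.
r ⊓ w = T and r ⊓ z = N, so (r ⊓ w) ⊔ (r ⊓ z) = T ⊔ N = T.
Equal: yes.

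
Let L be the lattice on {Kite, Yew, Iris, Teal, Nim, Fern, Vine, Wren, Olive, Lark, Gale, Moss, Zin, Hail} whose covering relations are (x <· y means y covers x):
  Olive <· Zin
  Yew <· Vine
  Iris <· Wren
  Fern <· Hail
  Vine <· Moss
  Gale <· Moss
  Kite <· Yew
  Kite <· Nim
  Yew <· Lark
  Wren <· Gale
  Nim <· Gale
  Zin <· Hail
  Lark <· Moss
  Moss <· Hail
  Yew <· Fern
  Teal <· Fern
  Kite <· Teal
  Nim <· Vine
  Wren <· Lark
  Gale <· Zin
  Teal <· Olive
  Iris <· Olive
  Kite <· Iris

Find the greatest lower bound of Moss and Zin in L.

Common lower bounds of {Moss, Zin}: Gale, Iris, Kite, Nim, Wren.
The greatest among these is Gale.

Gale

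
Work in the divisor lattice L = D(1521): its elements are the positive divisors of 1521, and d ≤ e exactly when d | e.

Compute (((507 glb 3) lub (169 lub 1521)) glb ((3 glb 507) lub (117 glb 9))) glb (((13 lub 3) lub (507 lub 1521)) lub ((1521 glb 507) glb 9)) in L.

9

507 ∧ 3 = 3
169 ∨ 1521 = 1521
3 ∨ 1521 = 1521
3 ∧ 507 = 3
117 ∧ 9 = 9
3 ∨ 9 = 9
1521 ∧ 9 = 9
13 ∨ 3 = 39
507 ∨ 1521 = 1521
39 ∨ 1521 = 1521
1521 ∧ 507 = 507
507 ∧ 9 = 3
1521 ∨ 3 = 1521
9 ∧ 1521 = 9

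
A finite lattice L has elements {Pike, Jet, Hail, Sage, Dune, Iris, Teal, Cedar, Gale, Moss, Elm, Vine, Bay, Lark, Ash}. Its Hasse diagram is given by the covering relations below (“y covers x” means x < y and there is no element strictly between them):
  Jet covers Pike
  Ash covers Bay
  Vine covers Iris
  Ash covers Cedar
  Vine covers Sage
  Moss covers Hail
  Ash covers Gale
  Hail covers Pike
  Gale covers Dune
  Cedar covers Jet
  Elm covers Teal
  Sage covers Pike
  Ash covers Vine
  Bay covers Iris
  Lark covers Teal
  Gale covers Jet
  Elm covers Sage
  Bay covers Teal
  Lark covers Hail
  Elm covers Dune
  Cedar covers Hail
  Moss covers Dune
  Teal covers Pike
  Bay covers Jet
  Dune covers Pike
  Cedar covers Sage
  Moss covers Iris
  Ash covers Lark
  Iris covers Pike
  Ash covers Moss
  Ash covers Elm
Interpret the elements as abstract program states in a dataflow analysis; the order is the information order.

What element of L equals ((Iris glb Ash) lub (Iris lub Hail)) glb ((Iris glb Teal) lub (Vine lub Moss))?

Moss

Iris ∧ Ash = Iris
Iris ∨ Hail = Moss
Iris ∨ Moss = Moss
Iris ∧ Teal = Pike
Vine ∨ Moss = Ash
Pike ∨ Ash = Ash
Moss ∧ Ash = Moss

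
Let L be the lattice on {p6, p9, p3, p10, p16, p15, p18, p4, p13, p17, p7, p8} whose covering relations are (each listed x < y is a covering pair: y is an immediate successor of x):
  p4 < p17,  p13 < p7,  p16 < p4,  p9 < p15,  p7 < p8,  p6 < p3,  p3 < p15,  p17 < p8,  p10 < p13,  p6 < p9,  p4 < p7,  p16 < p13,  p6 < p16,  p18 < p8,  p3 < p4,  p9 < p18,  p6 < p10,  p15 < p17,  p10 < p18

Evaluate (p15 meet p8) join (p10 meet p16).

p15

p15 ∧ p8 = p15
p10 ∧ p16 = p6
p15 ∨ p6 = p15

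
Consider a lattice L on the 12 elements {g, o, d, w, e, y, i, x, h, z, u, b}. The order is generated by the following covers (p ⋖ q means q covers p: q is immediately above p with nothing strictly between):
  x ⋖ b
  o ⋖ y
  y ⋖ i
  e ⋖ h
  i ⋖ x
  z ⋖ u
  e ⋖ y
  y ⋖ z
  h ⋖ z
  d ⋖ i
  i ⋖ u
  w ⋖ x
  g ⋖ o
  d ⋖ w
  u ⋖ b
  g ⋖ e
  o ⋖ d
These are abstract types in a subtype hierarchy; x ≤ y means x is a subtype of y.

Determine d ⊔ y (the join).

i

Common upper bounds of {d, y}: b, i, u, x.
The least among these is i.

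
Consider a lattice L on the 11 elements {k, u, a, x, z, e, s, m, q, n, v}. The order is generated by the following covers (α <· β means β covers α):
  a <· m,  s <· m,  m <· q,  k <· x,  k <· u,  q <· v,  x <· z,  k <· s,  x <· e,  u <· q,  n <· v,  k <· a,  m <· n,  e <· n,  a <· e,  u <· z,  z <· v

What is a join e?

Common upper bounds of {a, e}: e, n, v.
The least among these is e.

e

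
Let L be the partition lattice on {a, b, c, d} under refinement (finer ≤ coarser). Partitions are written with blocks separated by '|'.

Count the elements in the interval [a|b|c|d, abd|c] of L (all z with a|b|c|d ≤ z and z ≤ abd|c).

5

The interval [a|b|c|d, abd|c] = {abd|c, ab|c|d, ad|b|c, a|bd|c, a|b|c|d}, which has 5 elements.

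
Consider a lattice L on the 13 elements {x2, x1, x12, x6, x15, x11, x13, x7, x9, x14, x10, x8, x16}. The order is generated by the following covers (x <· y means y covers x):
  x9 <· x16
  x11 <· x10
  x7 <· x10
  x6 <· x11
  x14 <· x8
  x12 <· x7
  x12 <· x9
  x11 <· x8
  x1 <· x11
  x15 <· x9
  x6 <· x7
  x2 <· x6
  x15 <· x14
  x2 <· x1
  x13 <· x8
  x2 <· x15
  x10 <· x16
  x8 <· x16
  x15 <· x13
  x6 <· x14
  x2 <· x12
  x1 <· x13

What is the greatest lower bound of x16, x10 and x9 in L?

x12

Common lower bounds of {x16, x10, x9}: x12, x2.
The greatest among these is x12.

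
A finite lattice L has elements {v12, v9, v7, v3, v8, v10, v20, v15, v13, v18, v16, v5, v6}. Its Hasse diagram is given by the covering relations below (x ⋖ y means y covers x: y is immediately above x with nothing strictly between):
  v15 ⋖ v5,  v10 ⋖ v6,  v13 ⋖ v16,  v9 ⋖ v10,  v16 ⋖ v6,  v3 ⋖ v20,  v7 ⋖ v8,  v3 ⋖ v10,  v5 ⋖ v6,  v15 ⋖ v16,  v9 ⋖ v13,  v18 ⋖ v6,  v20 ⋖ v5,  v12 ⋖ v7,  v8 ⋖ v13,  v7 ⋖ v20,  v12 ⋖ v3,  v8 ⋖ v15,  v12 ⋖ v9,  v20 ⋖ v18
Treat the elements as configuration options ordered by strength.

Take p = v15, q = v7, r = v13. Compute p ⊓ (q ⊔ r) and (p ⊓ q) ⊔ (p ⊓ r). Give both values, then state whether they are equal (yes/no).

v8; v8; yes

q ⊔ r = v13, so p ⊓ (q ⊔ r) = v15 ⊓ v13 = v8.
p ⊓ q = v7 and p ⊓ r = v8, so (p ⊓ q) ⊔ (p ⊓ r) = v7 ⊔ v8 = v8.
Equal: yes.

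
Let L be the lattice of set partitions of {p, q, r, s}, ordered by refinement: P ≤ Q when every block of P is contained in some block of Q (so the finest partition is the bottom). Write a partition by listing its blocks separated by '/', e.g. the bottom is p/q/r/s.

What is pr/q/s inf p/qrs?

p/q/r/s

The meet (common refinement) of pr/q/s and p/qrs intersects blocks pairwise, giving p/q/r/s.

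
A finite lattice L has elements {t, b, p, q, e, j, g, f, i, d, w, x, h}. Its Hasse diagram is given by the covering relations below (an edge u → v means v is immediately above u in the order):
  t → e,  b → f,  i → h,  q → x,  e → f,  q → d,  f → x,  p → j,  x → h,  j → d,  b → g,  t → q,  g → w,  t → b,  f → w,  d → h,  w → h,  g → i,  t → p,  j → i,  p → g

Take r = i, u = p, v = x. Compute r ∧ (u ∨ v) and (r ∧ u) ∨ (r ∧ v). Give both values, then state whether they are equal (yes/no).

u ∨ v = h, so r ∧ (u ∨ v) = i ∧ h = i.
r ∧ u = p and r ∧ v = b, so (r ∧ u) ∨ (r ∧ v) = p ∨ b = g.
Equal: no.

i; g; no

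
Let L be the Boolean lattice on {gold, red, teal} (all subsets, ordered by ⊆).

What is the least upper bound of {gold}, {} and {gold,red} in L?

Under ⊆, join is union: {gold} ∪ {} ∪ {gold,red} = {gold,red}.

{gold,red}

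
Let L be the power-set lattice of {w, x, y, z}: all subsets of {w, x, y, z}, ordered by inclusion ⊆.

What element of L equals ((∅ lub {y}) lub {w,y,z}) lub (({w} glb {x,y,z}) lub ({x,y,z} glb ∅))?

∅ ∨ {y} = {y}
{y} ∨ {w,y,z} = {w,y,z}
{w} ∧ {x,y,z} = ∅
{x,y,z} ∧ ∅ = ∅
∅ ∨ ∅ = ∅
{w,y,z} ∨ ∅ = {w,y,z}

{w,y,z}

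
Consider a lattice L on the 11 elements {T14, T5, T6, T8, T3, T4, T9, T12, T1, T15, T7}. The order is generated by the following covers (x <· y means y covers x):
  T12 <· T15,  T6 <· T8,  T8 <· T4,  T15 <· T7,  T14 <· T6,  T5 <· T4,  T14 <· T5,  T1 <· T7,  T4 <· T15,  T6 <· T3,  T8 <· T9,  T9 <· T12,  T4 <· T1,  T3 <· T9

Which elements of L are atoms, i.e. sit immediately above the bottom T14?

The atoms are exactly the elements that cover T14: T5, T6.

T5, T6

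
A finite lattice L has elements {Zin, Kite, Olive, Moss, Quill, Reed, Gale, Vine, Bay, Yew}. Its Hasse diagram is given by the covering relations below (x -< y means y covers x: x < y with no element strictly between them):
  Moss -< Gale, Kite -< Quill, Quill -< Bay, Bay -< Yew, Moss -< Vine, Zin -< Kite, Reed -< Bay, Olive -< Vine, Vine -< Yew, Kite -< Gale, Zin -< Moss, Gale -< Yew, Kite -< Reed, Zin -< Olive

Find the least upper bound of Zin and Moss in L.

Common upper bounds of {Zin, Moss}: Gale, Moss, Vine, Yew.
The least among these is Moss.

Moss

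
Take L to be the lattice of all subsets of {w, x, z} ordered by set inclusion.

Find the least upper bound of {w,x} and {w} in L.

Under ⊆, join is union: {w,x} ∪ {w} = {w,x}.

{w,x}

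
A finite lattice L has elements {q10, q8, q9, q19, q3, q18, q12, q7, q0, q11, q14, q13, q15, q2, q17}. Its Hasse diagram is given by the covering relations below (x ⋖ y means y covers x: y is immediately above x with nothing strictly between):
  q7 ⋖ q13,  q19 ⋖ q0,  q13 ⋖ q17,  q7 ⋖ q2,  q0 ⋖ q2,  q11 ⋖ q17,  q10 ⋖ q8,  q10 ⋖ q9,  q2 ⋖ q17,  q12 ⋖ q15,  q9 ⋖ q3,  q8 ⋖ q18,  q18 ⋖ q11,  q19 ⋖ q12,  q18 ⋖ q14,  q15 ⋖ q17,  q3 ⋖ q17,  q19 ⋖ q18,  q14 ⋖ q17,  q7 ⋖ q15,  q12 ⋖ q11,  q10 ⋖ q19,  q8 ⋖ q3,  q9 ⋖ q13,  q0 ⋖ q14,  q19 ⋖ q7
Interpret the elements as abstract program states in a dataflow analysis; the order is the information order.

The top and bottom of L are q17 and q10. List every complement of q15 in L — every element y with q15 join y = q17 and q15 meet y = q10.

Need y with q15 ∨ y = q17 and q15 ∧ y = q10.
Checking each element gives: q3, q8, q9.

q3, q8, q9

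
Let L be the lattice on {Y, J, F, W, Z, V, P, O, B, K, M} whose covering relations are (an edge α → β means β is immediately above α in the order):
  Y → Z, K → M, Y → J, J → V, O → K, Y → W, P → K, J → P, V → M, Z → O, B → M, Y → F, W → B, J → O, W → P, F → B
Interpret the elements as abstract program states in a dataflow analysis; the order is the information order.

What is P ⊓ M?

Common lower bounds of {P, M}: J, P, W, Y.
The greatest among these is P.

P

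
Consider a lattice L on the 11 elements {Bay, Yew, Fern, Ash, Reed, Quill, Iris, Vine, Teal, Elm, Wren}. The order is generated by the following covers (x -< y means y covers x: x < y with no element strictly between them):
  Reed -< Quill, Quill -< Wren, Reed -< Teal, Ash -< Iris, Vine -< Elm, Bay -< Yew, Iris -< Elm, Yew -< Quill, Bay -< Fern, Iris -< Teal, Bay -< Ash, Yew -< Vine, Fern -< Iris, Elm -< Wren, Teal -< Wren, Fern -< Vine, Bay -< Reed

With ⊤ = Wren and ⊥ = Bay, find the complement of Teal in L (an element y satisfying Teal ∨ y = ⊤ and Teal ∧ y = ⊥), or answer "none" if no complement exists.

Need y with Teal ∨ y = Wren and Teal ∧ y = Bay.
Checking each element gives: Yew.

Yew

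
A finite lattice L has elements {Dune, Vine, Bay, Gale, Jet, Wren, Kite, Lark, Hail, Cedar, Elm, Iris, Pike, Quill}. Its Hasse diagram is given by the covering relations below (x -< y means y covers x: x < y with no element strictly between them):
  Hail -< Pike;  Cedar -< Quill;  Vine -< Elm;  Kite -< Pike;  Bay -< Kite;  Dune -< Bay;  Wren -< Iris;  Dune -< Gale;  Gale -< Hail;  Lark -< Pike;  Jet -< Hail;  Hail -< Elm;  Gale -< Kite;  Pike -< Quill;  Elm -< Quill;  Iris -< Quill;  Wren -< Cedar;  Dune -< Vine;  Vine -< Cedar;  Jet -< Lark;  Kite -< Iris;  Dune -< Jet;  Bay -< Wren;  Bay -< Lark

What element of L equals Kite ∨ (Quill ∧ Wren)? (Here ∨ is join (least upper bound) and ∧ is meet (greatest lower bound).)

Quill ∧ Wren = Wren
Kite ∨ Wren = Iris

Iris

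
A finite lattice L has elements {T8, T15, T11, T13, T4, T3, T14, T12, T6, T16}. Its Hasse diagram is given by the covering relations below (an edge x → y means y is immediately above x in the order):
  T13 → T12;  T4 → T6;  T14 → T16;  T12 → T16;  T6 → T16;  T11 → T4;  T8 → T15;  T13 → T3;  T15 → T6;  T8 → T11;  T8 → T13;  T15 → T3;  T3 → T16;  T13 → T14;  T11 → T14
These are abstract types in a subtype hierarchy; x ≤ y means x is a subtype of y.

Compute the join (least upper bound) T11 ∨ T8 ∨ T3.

Common upper bounds of {T11, T8, T3}: T16.
The least among these is T16.

T16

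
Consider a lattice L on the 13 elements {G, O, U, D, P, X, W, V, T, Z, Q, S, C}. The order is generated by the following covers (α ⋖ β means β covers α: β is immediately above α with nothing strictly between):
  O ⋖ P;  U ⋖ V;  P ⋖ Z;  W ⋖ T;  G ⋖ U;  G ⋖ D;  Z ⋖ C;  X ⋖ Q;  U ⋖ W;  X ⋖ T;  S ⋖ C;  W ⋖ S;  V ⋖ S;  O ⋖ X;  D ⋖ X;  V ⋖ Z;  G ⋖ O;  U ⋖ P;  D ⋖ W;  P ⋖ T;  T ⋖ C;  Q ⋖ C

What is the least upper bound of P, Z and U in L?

Common upper bounds of {P, Z, U}: C, Z.
The least among these is Z.

Z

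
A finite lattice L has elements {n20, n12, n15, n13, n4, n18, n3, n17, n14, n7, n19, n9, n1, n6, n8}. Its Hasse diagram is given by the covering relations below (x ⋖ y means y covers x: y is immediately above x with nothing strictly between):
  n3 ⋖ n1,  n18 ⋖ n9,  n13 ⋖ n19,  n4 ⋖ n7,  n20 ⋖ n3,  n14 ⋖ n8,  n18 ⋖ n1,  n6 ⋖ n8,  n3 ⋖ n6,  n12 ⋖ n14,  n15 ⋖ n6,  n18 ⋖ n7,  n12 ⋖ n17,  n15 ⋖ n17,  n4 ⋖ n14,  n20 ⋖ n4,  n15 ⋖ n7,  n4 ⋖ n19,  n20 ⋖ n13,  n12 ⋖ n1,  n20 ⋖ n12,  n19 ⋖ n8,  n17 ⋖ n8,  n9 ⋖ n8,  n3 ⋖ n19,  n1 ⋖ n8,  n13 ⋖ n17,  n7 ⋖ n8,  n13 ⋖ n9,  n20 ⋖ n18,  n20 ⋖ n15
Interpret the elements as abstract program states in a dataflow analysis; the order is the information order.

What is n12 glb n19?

Common lower bounds of {n12, n19}: n20.
The greatest among these is n20.

n20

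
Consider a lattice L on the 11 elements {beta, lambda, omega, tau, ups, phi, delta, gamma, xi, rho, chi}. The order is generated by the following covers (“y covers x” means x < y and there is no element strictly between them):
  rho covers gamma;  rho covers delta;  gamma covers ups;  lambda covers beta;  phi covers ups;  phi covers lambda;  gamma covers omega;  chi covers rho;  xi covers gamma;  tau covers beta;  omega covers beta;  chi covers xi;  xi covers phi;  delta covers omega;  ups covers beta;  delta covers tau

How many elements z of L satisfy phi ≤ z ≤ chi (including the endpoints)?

3

The interval [phi, chi] = {chi, phi, xi}, which has 3 elements.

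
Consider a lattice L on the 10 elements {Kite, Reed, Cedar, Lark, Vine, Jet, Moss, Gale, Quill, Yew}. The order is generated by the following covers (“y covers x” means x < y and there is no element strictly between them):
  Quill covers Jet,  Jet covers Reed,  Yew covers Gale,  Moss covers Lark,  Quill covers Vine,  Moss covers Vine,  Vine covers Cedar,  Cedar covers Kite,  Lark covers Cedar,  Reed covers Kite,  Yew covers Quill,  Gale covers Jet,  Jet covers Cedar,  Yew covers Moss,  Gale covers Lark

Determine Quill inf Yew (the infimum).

Common lower bounds of {Quill, Yew}: Cedar, Jet, Kite, Quill, Reed, Vine.
The greatest among these is Quill.

Quill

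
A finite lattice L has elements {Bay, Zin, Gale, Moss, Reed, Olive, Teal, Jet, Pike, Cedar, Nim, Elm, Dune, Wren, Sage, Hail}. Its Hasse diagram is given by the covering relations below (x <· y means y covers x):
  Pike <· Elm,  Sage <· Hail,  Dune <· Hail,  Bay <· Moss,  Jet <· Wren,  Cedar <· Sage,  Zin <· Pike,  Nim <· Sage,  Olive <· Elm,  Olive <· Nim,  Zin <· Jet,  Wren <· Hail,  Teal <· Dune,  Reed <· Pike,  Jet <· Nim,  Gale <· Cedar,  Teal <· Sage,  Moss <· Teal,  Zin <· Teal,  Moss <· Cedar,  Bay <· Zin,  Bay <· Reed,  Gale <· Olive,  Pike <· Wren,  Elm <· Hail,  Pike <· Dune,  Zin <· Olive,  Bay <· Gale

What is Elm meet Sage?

Common lower bounds of {Elm, Sage}: Bay, Gale, Olive, Zin.
The greatest among these is Olive.

Olive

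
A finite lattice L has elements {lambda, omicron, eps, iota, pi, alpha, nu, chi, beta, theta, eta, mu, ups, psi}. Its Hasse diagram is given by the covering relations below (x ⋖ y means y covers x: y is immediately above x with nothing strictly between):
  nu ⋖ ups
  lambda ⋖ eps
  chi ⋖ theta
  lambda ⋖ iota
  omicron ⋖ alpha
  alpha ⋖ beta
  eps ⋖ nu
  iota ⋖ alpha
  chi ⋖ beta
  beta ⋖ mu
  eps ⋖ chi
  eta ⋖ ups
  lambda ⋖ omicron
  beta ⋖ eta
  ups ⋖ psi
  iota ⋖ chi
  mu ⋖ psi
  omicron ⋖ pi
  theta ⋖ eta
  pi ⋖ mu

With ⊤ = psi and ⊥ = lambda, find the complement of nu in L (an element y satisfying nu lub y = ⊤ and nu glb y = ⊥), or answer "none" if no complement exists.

Need y with nu ∨ y = psi and nu ∧ y = lambda.
Checking each element gives: pi.

pi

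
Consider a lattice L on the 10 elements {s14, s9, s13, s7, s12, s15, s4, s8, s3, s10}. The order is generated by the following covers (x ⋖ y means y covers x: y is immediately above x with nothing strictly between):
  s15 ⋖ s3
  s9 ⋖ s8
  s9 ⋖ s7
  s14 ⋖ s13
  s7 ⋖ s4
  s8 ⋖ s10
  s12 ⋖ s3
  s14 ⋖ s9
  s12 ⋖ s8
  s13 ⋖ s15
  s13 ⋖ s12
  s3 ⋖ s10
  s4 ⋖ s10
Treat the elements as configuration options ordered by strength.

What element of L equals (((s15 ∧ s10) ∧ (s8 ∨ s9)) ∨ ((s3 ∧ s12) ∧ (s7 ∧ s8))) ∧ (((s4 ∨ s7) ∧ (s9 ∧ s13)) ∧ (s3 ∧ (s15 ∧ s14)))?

s14

s15 ∧ s10 = s15
s8 ∨ s9 = s8
s15 ∧ s8 = s13
s3 ∧ s12 = s12
s7 ∧ s8 = s9
s12 ∧ s9 = s14
s13 ∨ s14 = s13
s4 ∨ s7 = s4
s9 ∧ s13 = s14
s4 ∧ s14 = s14
s15 ∧ s14 = s14
s3 ∧ s14 = s14
s14 ∧ s14 = s14
s13 ∧ s14 = s14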